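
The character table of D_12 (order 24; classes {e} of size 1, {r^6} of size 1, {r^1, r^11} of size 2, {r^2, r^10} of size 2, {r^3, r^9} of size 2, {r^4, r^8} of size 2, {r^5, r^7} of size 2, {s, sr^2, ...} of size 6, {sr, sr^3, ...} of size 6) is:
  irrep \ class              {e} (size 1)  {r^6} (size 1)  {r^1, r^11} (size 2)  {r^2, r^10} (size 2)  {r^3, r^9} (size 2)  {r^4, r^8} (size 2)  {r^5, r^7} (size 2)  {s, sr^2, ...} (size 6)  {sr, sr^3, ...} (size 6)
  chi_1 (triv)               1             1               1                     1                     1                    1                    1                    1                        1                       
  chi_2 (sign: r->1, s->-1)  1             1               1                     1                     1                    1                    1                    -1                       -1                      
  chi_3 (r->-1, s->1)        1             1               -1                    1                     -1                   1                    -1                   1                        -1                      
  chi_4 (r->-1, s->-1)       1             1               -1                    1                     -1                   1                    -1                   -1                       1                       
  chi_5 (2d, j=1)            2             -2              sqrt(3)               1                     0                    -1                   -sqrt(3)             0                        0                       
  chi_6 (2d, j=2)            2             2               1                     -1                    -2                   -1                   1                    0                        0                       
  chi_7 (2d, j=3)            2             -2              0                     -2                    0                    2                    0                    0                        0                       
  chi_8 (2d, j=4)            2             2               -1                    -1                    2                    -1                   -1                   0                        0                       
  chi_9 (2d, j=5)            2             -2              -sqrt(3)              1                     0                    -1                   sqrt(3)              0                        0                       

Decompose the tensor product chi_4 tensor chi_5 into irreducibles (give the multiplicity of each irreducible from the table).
chi_4 tensor chi_5 = chi_9 (all other irreducibles have multiplicity 0).

Details: The character of a tensor product is the pointwise product (chi_4 * chi_5)(C) = chi_4(C) * chi_5(C):
  {e}: (1)*(2), {r^6}: (1)*(-2), {r^1, r^11}: (-1)*(sqrt(3)), {r^2, r^10}: (1)*(1), {r^3, r^9}: (-1)*(0), {r^4, r^8}: (1)*(-1), {r^5, r^7}: (-1)*(-sqrt(3)), {s, sr^2, ...}: (-1)*(0), {sr, sr^3, ...}: (1)*(0)
so (chi_4 * chi_5) takes values
  {e} -> 2, {r^6} -> -2, {r^1, r^11} -> -sqrt(3), {r^2, r^10} -> 1, {r^3, r^9} -> 0, {r^4, r^8} -> -1, {r^5, r^7} -> sqrt(3), {s, sr^2, ...} -> 0, {sr, sr^3, ...} -> 0.
Now take the inner product of this character with each irreducible chi from the table, <chi_4*chi_5, chi> = (1/24) sum_C |C| (chi_4*chi_5)(C) conj(chi(C)):
  <chi_4*chi_5, chi_1> = (1/24)[1*(2)*conj(1) + 1*(-2)*conj(1) + 2*(-sqrt(3))*conj(1) + 2*(1)*conj(1) + 2*(0)*conj(1) + 2*(-1)*conj(1) + 2*(sqrt(3))*conj(1) + 6*(0)*conj(1) + 6*(0)*conj(1)]
      = (1/24)[(2) + (-2) + (-2*sqrt(3)) + (2) + (0) + (-2) + (2*sqrt(3)) + (0) + (0)] = 0/24 = 0
  <chi_4*chi_5, chi_2> = (1/24)[1*(2)*conj(1) + 1*(-2)*conj(1) + 2*(-sqrt(3))*conj(1) + 2*(1)*conj(1) + 2*(0)*conj(1) + 2*(-1)*conj(1) + 2*(sqrt(3))*conj(1) + 6*(0)*conj(-1) + 6*(0)*conj(-1)]
      = (1/24)[(2) + (-2) + (-2*sqrt(3)) + (2) + (0) + (-2) + (2*sqrt(3)) + (0) + (0)] = 0/24 = 0
  <chi_4*chi_5, chi_3> = (1/24)[1*(2)*conj(1) + 1*(-2)*conj(1) + 2*(-sqrt(3))*conj(-1) + 2*(1)*conj(1) + 2*(0)*conj(-1) + 2*(-1)*conj(1) + 2*(sqrt(3))*conj(-1) + 6*(0)*conj(1) + 6*(0)*conj(-1)]
      = (1/24)[(2) + (-2) + (2*sqrt(3)) + (2) + (0) + (-2) + (-2*sqrt(3)) + (0) + (0)] = 0/24 = 0
  <chi_4*chi_5, chi_4> = (1/24)[1*(2)*conj(1) + 1*(-2)*conj(1) + 2*(-sqrt(3))*conj(-1) + 2*(1)*conj(1) + 2*(0)*conj(-1) + 2*(-1)*conj(1) + 2*(sqrt(3))*conj(-1) + 6*(0)*conj(-1) + 6*(0)*conj(1)]
      = (1/24)[(2) + (-2) + (2*sqrt(3)) + (2) + (0) + (-2) + (-2*sqrt(3)) + (0) + (0)] = 0/24 = 0
  <chi_4*chi_5, chi_5> = (1/24)[1*(2)*conj(2) + 1*(-2)*conj(-2) + 2*(-sqrt(3))*conj(sqrt(3)) + 2*(1)*conj(1) + 2*(0)*conj(0) + 2*(-1)*conj(-1) + 2*(sqrt(3))*conj(-sqrt(3)) + 6*(0)*conj(0) + 6*(0)*conj(0)]
      = (1/24)[(4) + (4) + (-6) + (2) + (0) + (2) + (-6) + (0) + (0)] = 0/24 = 0
  <chi_4*chi_5, chi_6> = (1/24)[1*(2)*conj(2) + 1*(-2)*conj(2) + 2*(-sqrt(3))*conj(1) + 2*(1)*conj(-1) + 2*(0)*conj(-2) + 2*(-1)*conj(-1) + 2*(sqrt(3))*conj(1) + 6*(0)*conj(0) + 6*(0)*conj(0)]
      = (1/24)[(4) + (-4) + (-2*sqrt(3)) + (-2) + (0) + (2) + (2*sqrt(3)) + (0) + (0)] = 0/24 = 0
  <chi_4*chi_5, chi_7> = (1/24)[1*(2)*conj(2) + 1*(-2)*conj(-2) + 2*(-sqrt(3))*conj(0) + 2*(1)*conj(-2) + 2*(0)*conj(0) + 2*(-1)*conj(2) + 2*(sqrt(3))*conj(0) + 6*(0)*conj(0) + 6*(0)*conj(0)]
      = (1/24)[(4) + (4) + (0) + (-4) + (0) + (-4) + (0) + (0) + (0)] = 0/24 = 0
  <chi_4*chi_5, chi_8> = (1/24)[1*(2)*conj(2) + 1*(-2)*conj(2) + 2*(-sqrt(3))*conj(-1) + 2*(1)*conj(-1) + 2*(0)*conj(2) + 2*(-1)*conj(-1) + 2*(sqrt(3))*conj(-1) + 6*(0)*conj(0) + 6*(0)*conj(0)]
      = (1/24)[(4) + (-4) + (2*sqrt(3)) + (-2) + (0) + (2) + (-2*sqrt(3)) + (0) + (0)] = 0/24 = 0
  <chi_4*chi_5, chi_9> = (1/24)[1*(2)*conj(2) + 1*(-2)*conj(-2) + 2*(-sqrt(3))*conj(-sqrt(3)) + 2*(1)*conj(1) + 2*(0)*conj(0) + 2*(-1)*conj(-1) + 2*(sqrt(3))*conj(sqrt(3)) + 6*(0)*conj(0) + 6*(0)*conj(0)]
      = (1/24)[(4) + (4) + (6) + (2) + (0) + (2) + (6) + (0) + (0)] = 24/24 = 1
Hence the multiplicities are chi_9: 1. Dimension check: dim(chi_4)*dim(chi_5) = 1*2 = 2 and sum (mult * dim) = 1*2 = 2.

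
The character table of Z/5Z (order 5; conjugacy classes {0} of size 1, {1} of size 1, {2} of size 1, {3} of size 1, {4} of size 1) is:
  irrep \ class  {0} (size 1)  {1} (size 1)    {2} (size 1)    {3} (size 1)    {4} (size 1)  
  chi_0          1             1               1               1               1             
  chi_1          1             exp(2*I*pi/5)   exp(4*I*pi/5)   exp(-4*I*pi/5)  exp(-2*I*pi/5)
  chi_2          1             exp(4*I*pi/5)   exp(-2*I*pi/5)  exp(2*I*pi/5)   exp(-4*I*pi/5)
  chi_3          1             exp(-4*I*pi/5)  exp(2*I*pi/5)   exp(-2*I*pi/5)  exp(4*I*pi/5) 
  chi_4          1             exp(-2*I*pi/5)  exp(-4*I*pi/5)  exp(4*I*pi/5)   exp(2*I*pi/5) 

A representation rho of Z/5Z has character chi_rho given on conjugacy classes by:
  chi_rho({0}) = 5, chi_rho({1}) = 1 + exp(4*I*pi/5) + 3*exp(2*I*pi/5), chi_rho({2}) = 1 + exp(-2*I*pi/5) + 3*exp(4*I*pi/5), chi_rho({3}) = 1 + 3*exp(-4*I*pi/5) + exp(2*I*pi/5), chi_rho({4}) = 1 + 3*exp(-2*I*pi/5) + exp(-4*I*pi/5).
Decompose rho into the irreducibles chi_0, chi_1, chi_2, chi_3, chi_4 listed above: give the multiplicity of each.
Multiplicities: chi_0: 1, chi_1: 3, chi_2: 1, chi_3: 0, chi_4: 0.

Working: Use <chi_rho, chi> = (1/|G|) sum_C |C| * chi_rho(C) * conj(chi(C)) with |G| = 5 for each irreducible chi in the table:
  <chi_rho, chi_0> = (1/5)[1*(5)*conj(1) + 1*(1 + exp(4*I*pi/5) + 3*exp(2*I*pi/5))*conj(1) + 1*(1 + exp(-2*I*pi/5) + 3*exp(4*I*pi/5))*conj(1) + 1*(1 + 3*exp(-4*I*pi/5) + exp(2*I*pi/5))*conj(1) + 1*(1 + 3*exp(-2*I*pi/5) + exp(-4*I*pi/5))*conj(1)]
      = (1/5)[(5) + (1 + exp(4*I*pi/5) + 3*exp(2*I*pi/5)) + (1 + exp(-2*I*pi/5) + 3*exp(4*I*pi/5)) + (1 + 3*exp(-4*I*pi/5) + exp(2*I*pi/5)) + (1 + 3*exp(-2*I*pi/5) + exp(-4*I*pi/5))] = 5/5 = 1
  <chi_rho, chi_1> = (1/5)[1*(5)*conj(1) + 1*(1 + exp(4*I*pi/5) + 3*exp(2*I*pi/5))*conj(exp(2*I*pi/5)) + 1*(1 + exp(-2*I*pi/5) + 3*exp(4*I*pi/5))*conj(exp(4*I*pi/5)) + 1*(1 + 3*exp(-4*I*pi/5) + exp(2*I*pi/5))*conj(exp(-4*I*pi/5)) + 1*(1 + 3*exp(-2*I*pi/5) + exp(-4*I*pi/5))*conj(exp(-2*I*pi/5))]
      = (1/5)[(5) + (3 + exp(-2*I*pi/5) + exp(2*I*pi/5)) + (3 + exp(-4*I*pi/5) + exp(4*I*pi/5)) + (3 + exp(-4*I*pi/5) + exp(4*I*pi/5)) + (3 + exp(-2*I*pi/5) + exp(2*I*pi/5))] = 15/5 = 3
  <chi_rho, chi_2> = (1/5)[1*(5)*conj(1) + 1*(1 + exp(4*I*pi/5) + 3*exp(2*I*pi/5))*conj(exp(4*I*pi/5)) + 1*(1 + exp(-2*I*pi/5) + 3*exp(4*I*pi/5))*conj(exp(-2*I*pi/5)) + 1*(1 + 3*exp(-4*I*pi/5) + exp(2*I*pi/5))*conj(exp(2*I*pi/5)) + 1*(1 + 3*exp(-2*I*pi/5) + exp(-4*I*pi/5))*conj(exp(-4*I*pi/5))]
      = (1/5)[(5) + (1 + 3*exp(-2*I*pi/5) + exp(-4*I*pi/5)) + (1 + 3*exp(-4*I*pi/5) + exp(2*I*pi/5)) + (1 + exp(-2*I*pi/5) + 3*exp(4*I*pi/5)) + (1 + exp(4*I*pi/5) + 3*exp(2*I*pi/5))] = 5/5 = 1
  <chi_rho, chi_3> = (1/5)[1*(5)*conj(1) + 1*(1 + exp(4*I*pi/5) + 3*exp(2*I*pi/5))*conj(exp(-4*I*pi/5)) + 1*(1 + exp(-2*I*pi/5) + 3*exp(4*I*pi/5))*conj(exp(2*I*pi/5)) + 1*(1 + 3*exp(-4*I*pi/5) + exp(2*I*pi/5))*conj(exp(-2*I*pi/5)) + 1*(1 + 3*exp(-2*I*pi/5) + exp(-4*I*pi/5))*conj(exp(4*I*pi/5))]
      = (1/5)[(5) + (3*exp(-4*I*pi/5) + exp(-2*I*pi/5) + exp(4*I*pi/5)) + (exp(-2*I*pi/5) + exp(-4*I*pi/5) + 3*exp(2*I*pi/5)) + (3*exp(-2*I*pi/5) + exp(4*I*pi/5) + exp(2*I*pi/5)) + (exp(-4*I*pi/5) + exp(2*I*pi/5) + 3*exp(4*I*pi/5))] = 0/5 = 0
  <chi_rho, chi_4> = (1/5)[1*(5)*conj(1) + 1*(1 + exp(4*I*pi/5) + 3*exp(2*I*pi/5))*conj(exp(-2*I*pi/5)) + 1*(1 + exp(-2*I*pi/5) + 3*exp(4*I*pi/5))*conj(exp(-4*I*pi/5)) + 1*(1 + 3*exp(-4*I*pi/5) + exp(2*I*pi/5))*conj(exp(4*I*pi/5)) + 1*(1 + 3*exp(-2*I*pi/5) + exp(-4*I*pi/5))*conj(exp(2*I*pi/5))]
      = (1/5)[(5) + (exp(-4*I*pi/5) + exp(2*I*pi/5) + 3*exp(4*I*pi/5)) + (3*exp(-2*I*pi/5) + exp(4*I*pi/5) + exp(2*I*pi/5)) + (exp(-2*I*pi/5) + exp(-4*I*pi/5) + 3*exp(2*I*pi/5)) + (3*exp(-4*I*pi/5) + exp(-2*I*pi/5) + exp(4*I*pi/5))] = 0/5 = 0
(Exp terms are combined using exp(i*s)*conj(exp(i*t)) = exp(i*(s-t)), and sums of them are collapsed using the identity that for every m > 1 the m distinct m-th roots of unity sum to 0, e.g. 1 + exp(2*I*pi/3) + exp(-2*I*pi/3) = 0.)
Dimension check: dim(rho) = sum (mult * dim) = 1*1 + 3*1 + 1*1 + 0*1 + 0*1 = 5 = chi_rho(e) = 5.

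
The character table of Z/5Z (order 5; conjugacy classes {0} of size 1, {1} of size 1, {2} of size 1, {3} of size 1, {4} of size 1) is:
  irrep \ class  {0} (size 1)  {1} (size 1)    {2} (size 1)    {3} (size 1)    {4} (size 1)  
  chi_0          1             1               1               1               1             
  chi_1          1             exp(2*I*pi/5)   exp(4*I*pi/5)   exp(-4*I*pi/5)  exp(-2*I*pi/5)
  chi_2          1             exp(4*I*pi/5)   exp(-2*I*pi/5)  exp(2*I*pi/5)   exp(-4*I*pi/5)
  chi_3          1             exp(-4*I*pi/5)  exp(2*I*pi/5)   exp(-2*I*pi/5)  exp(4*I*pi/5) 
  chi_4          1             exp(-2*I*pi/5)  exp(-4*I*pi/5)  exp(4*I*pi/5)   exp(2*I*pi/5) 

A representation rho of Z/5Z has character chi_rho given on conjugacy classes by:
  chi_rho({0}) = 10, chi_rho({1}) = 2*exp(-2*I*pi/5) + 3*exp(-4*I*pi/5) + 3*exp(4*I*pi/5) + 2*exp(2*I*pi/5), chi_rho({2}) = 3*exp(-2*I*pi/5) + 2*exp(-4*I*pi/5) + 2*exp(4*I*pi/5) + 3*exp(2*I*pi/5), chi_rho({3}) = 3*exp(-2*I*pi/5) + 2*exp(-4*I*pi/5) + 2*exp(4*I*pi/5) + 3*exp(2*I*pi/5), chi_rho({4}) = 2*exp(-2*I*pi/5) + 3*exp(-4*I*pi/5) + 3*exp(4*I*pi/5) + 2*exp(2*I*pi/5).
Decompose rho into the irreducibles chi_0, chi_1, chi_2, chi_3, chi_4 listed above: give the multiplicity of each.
Multiplicities: chi_0: 0, chi_1: 2, chi_2: 3, chi_3: 3, chi_4: 2.

Justification: Use <chi_rho, chi> = (1/|G|) sum_C |C| * chi_rho(C) * conj(chi(C)) with |G| = 5 for each irreducible chi in the table:
  <chi_rho, chi_0> = (1/5)[1*(10)*conj(1) + 1*(2*exp(-2*I*pi/5) + 3*exp(-4*I*pi/5) + 3*exp(4*I*pi/5) + 2*exp(2*I*pi/5))*conj(1) + 1*(3*exp(-2*I*pi/5) + 2*exp(-4*I*pi/5) + 2*exp(4*I*pi/5) + 3*exp(2*I*pi/5))*conj(1) + 1*(3*exp(-2*I*pi/5) + 2*exp(-4*I*pi/5) + 2*exp(4*I*pi/5) + 3*exp(2*I*pi/5))*conj(1) + 1*(2*exp(-2*I*pi/5) + 3*exp(-4*I*pi/5) + 3*exp(4*I*pi/5) + 2*exp(2*I*pi/5))*conj(1)]
      = (1/5)[(10) + (2*exp(-2*I*pi/5) + 3*exp(-4*I*pi/5) + 3*exp(4*I*pi/5) + 2*exp(2*I*pi/5)) + (3*exp(-2*I*pi/5) + 2*exp(-4*I*pi/5) + 2*exp(4*I*pi/5) + 3*exp(2*I*pi/5)) + (3*exp(-2*I*pi/5) + 2*exp(-4*I*pi/5) + 2*exp(4*I*pi/5) + 3*exp(2*I*pi/5)) + (2*exp(-2*I*pi/5) + 3*exp(-4*I*pi/5) + 3*exp(4*I*pi/5) + 2*exp(2*I*pi/5))] = 0/5 = 0
  <chi_rho, chi_1> = (1/5)[1*(10)*conj(1) + 1*(2*exp(-2*I*pi/5) + 3*exp(-4*I*pi/5) + 3*exp(4*I*pi/5) + 2*exp(2*I*pi/5))*conj(exp(2*I*pi/5)) + 1*(3*exp(-2*I*pi/5) + 2*exp(-4*I*pi/5) + 2*exp(4*I*pi/5) + 3*exp(2*I*pi/5))*conj(exp(4*I*pi/5)) + 1*(3*exp(-2*I*pi/5) + 2*exp(-4*I*pi/5) + 2*exp(4*I*pi/5) + 3*exp(2*I*pi/5))*conj(exp(-4*I*pi/5)) + 1*(2*exp(-2*I*pi/5) + 3*exp(-4*I*pi/5) + 3*exp(4*I*pi/5) + 2*exp(2*I*pi/5))*conj(exp(-2*I*pi/5))]
      = (1/5)[(10) + (2 + 2*exp(-4*I*pi/5) + 3*exp(4*I*pi/5) + 3*exp(2*I*pi/5)) + (2 + 3*exp(-2*I*pi/5) + 3*exp(4*I*pi/5) + 2*exp(2*I*pi/5)) + (2 + 2*exp(-2*I*pi/5) + 3*exp(-4*I*pi/5) + 3*exp(2*I*pi/5)) + (2 + 3*exp(-2*I*pi/5) + 3*exp(-4*I*pi/5) + 2*exp(4*I*pi/5))] = 10/5 = 2
  <chi_rho, chi_2> = (1/5)[1*(10)*conj(1) + 1*(2*exp(-2*I*pi/5) + 3*exp(-4*I*pi/5) + 3*exp(4*I*pi/5) + 2*exp(2*I*pi/5))*conj(exp(4*I*pi/5)) + 1*(3*exp(-2*I*pi/5) + 2*exp(-4*I*pi/5) + 2*exp(4*I*pi/5) + 3*exp(2*I*pi/5))*conj(exp(-2*I*pi/5)) + 1*(3*exp(-2*I*pi/5) + 2*exp(-4*I*pi/5) + 2*exp(4*I*pi/5) + 3*exp(2*I*pi/5))*conj(exp(2*I*pi/5)) + 1*(2*exp(-2*I*pi/5) + 3*exp(-4*I*pi/5) + 3*exp(4*I*pi/5) + 2*exp(2*I*pi/5))*conj(exp(-4*I*pi/5))]
      = (1/5)[(10) + (3 + 2*exp(-2*I*pi/5) + 2*exp(4*I*pi/5) + 3*exp(2*I*pi/5)) + (3 + 2*exp(-2*I*pi/5) + 2*exp(-4*I*pi/5) + 3*exp(4*I*pi/5)) + (3 + 3*exp(-4*I*pi/5) + 2*exp(4*I*pi/5) + 2*exp(2*I*pi/5)) + (3 + 3*exp(-2*I*pi/5) + 2*exp(-4*I*pi/5) + 2*exp(2*I*pi/5))] = 15/5 = 3
  <chi_rho, chi_3> = (1/5)[1*(10)*conj(1) + 1*(2*exp(-2*I*pi/5) + 3*exp(-4*I*pi/5) + 3*exp(4*I*pi/5) + 2*exp(2*I*pi/5))*conj(exp(-4*I*pi/5)) + 1*(3*exp(-2*I*pi/5) + 2*exp(-4*I*pi/5) + 2*exp(4*I*pi/5) + 3*exp(2*I*pi/5))*conj(exp(2*I*pi/5)) + 1*(3*exp(-2*I*pi/5) + 2*exp(-4*I*pi/5) + 2*exp(4*I*pi/5) + 3*exp(2*I*pi/5))*conj(exp(-2*I*pi/5)) + 1*(2*exp(-2*I*pi/5) + 3*exp(-4*I*pi/5) + 3*exp(4*I*pi/5) + 2*exp(2*I*pi/5))*conj(exp(4*I*pi/5))]
      = (1/5)[(10) + (3 + 3*exp(-2*I*pi/5) + 2*exp(-4*I*pi/5) + 2*exp(2*I*pi/5)) + (3 + 3*exp(-4*I*pi/5) + 2*exp(4*I*pi/5) + 2*exp(2*I*pi/5)) + (3 + 2*exp(-2*I*pi/5) + 2*exp(-4*I*pi/5) + 3*exp(4*I*pi/5)) + (3 + 2*exp(-2*I*pi/5) + 2*exp(4*I*pi/5) + 3*exp(2*I*pi/5))] = 15/5 = 3
  <chi_rho, chi_4> = (1/5)[1*(10)*conj(1) + 1*(2*exp(-2*I*pi/5) + 3*exp(-4*I*pi/5) + 3*exp(4*I*pi/5) + 2*exp(2*I*pi/5))*conj(exp(-2*I*pi/5)) + 1*(3*exp(-2*I*pi/5) + 2*exp(-4*I*pi/5) + 2*exp(4*I*pi/5) + 3*exp(2*I*pi/5))*conj(exp(-4*I*pi/5)) + 1*(3*exp(-2*I*pi/5) + 2*exp(-4*I*pi/5) + 2*exp(4*I*pi/5) + 3*exp(2*I*pi/5))*conj(exp(4*I*pi/5)) + 1*(2*exp(-2*I*pi/5) + 3*exp(-4*I*pi/5) + 3*exp(4*I*pi/5) + 2*exp(2*I*pi/5))*conj(exp(2*I*pi/5))]
      = (1/5)[(10) + (2 + 3*exp(-2*I*pi/5) + 3*exp(-4*I*pi/5) + 2*exp(4*I*pi/5)) + (2 + 2*exp(-2*I*pi/5) + 3*exp(-4*I*pi/5) + 3*exp(2*I*pi/5)) + (2 + 3*exp(-2*I*pi/5) + 3*exp(4*I*pi/5) + 2*exp(2*I*pi/5)) + (2 + 2*exp(-4*I*pi/5) + 3*exp(4*I*pi/5) + 3*exp(2*I*pi/5))] = 10/5 = 2
(Exp terms are combined using exp(i*s)*conj(exp(i*t)) = exp(i*(s-t)), and sums of them are collapsed using the identity that for every m > 1 the m distinct m-th roots of unity sum to 0, e.g. 1 + exp(2*I*pi/3) + exp(-2*I*pi/3) = 0.)
Dimension check: dim(rho) = sum (mult * dim) = 0*1 + 2*1 + 3*1 + 3*1 + 2*1 = 10 = chi_rho(e) = 10.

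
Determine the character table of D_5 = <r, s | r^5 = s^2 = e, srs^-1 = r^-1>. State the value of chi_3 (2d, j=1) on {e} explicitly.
Conjugacy classes: {e} of size 1, {r^1, r^4} of size 2, {r^2, r^3} of size 2, {s, sr, ..., sr^4} of size 5.
Character table:
  irrep \ class              {e} (size 1)  {r^1, r^4} (size 2)  {r^2, r^3} (size 2)  {s, sr, ..., sr^4} (size 5)
  chi_1 (triv)               1             1                    1                    1                          
  chi_2 (sign: r->1, s->-1)  1             1                    1                    -1                         
  chi_3 (2d, j=1)            2             -1/2 + sqrt(5)/2     -sqrt(5)/2 - 1/2     0                          
  chi_4 (2d, j=2)            2             -sqrt(5)/2 - 1/2     -1/2 + sqrt(5)/2     0                          

Spot check: chi_3 (2d, j=1) on {e} = 2.

Derivation: D_5 has order 2*5 = 10 with 4 conjugacy classes, hence 4 irreducibles. Sum of squared dims 1 + 1 + 4 + 4 = 10 = |G|. Linear characters come from the abelianisation; the 2-dimensional irreps have character r^k -> 2*cos(2*pi*j*k/5), reflections -> 0.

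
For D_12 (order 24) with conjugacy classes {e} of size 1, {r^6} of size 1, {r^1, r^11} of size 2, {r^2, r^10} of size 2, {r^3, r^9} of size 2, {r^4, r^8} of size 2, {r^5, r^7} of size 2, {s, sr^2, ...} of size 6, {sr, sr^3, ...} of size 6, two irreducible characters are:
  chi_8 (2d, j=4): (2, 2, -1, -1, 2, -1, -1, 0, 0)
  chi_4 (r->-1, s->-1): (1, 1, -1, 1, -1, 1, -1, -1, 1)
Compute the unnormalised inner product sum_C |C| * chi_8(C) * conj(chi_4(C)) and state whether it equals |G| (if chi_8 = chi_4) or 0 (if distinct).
Sum = 0; so <chi_8, chi_4> = 0 (distinct irreducibles are orthogonal).

Proof sketch: Compute term by term over conjugacy classes (|C| * chi_8(C) * conj(chi_4(C))):
  1*(2)*conj(1) + 1*(2)*conj(1) + 2*(-1)*conj(-1) + 2*(-1)*conj(1) + 2*(2)*conj(-1) + 2*(-1)*conj(1) + 2*(-1)*conj(-1) + 6*(0)*conj(-1) + 6*(0)*conj(1)
  = (2) + (2) + (2) + (-2) + (-4) + (-2) + (2) + (0) + (0)
  = 0.
Dividing by |G| = 24 gives 0/24 = 0, matching the row-orthogonality relation <chi_8, chi_4> = [chi_8 = chi_4].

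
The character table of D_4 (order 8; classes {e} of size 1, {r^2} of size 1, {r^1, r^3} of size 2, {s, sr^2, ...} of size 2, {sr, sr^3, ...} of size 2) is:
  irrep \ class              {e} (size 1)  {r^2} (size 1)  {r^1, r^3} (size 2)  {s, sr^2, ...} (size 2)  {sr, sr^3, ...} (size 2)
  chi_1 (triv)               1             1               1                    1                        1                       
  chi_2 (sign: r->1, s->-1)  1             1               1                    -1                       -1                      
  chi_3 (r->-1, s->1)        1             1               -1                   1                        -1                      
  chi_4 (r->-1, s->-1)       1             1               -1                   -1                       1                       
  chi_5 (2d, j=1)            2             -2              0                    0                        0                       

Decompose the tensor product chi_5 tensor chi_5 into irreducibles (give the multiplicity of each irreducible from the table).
chi_5 tensor chi_5 = chi_1 + chi_2 + chi_3 + chi_4 (all other irreducibles have multiplicity 0).

Solution. The character of a tensor product is the pointwise product (chi_5 * chi_5)(C) = chi_5(C) * chi_5(C):
  {e}: (2)*(2), {r^2}: (-2)*(-2), {r^1, r^3}: (0)*(0), {s, sr^2, ...}: (0)*(0), {sr, sr^3, ...}: (0)*(0)
so (chi_5 * chi_5) takes values
  {e} -> 4, {r^2} -> 4, {r^1, r^3} -> 0, {s, sr^2, ...} -> 0, {sr, sr^3, ...} -> 0.
Now take the inner product of this character with each irreducible chi from the table, <chi_5*chi_5, chi> = (1/8) sum_C |C| (chi_5*chi_5)(C) conj(chi(C)):
  <chi_5*chi_5, chi_1> = (1/8)[1*(4)*conj(1) + 1*(4)*conj(1) + 2*(0)*conj(1) + 2*(0)*conj(1) + 2*(0)*conj(1)]
      = (1/8)[(4) + (4) + (0) + (0) + (0)] = 8/8 = 1
  <chi_5*chi_5, chi_2> = (1/8)[1*(4)*conj(1) + 1*(4)*conj(1) + 2*(0)*conj(1) + 2*(0)*conj(-1) + 2*(0)*conj(-1)]
      = (1/8)[(4) + (4) + (0) + (0) + (0)] = 8/8 = 1
  <chi_5*chi_5, chi_3> = (1/8)[1*(4)*conj(1) + 1*(4)*conj(1) + 2*(0)*conj(-1) + 2*(0)*conj(1) + 2*(0)*conj(-1)]
      = (1/8)[(4) + (4) + (0) + (0) + (0)] = 8/8 = 1
  <chi_5*chi_5, chi_4> = (1/8)[1*(4)*conj(1) + 1*(4)*conj(1) + 2*(0)*conj(-1) + 2*(0)*conj(-1) + 2*(0)*conj(1)]
      = (1/8)[(4) + (4) + (0) + (0) + (0)] = 8/8 = 1
  <chi_5*chi_5, chi_5> = (1/8)[1*(4)*conj(2) + 1*(4)*conj(-2) + 2*(0)*conj(0) + 2*(0)*conj(0) + 2*(0)*conj(0)]
      = (1/8)[(8) + (-8) + (0) + (0) + (0)] = 0/8 = 0
Hence the multiplicities are chi_1: 1, chi_2: 1, chi_3: 1, chi_4: 1. Dimension check: dim(chi_5)*dim(chi_5) = 2*2 = 4 and sum (mult * dim) = 1*1 + 1*1 + 1*1 + 1*1 = 4.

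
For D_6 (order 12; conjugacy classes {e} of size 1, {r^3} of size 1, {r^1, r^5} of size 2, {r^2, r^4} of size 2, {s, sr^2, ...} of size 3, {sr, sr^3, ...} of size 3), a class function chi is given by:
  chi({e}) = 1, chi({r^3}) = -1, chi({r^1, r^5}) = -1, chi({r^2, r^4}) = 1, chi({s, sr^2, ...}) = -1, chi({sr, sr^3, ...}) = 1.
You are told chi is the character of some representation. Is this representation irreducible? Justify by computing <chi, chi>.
Irreducible: <chi, chi> = 1.

Explanation: <chi, chi> = (1/|G|) sum_C |C| * |chi(C)|^2 = (1/12)[1*|1|^2 + 1*|-1|^2 + 2*|-1|^2 + 2*|1|^2 + 3*|-1|^2 + 3*|1|^2]
  = (1/12)[(1) + (1) + (2) + (2) + (3) + (3)] = 12/12 = 1.
A character is irreducible iff <chi, chi> = 1, so this representation is irreducible.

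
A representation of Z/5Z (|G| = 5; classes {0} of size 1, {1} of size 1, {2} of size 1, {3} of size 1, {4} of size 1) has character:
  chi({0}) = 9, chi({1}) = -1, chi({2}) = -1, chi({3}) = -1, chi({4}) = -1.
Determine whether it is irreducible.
Not irreducible (reducible): <chi, chi> = 17 > 1.

Justification: <chi, chi> = (1/|G|) sum_C |C| * |chi(C)|^2 = (1/5)[1*|9|^2 + 1*|-1|^2 + 1*|-1|^2 + 1*|-1|^2 + 1*|-1|^2]
  = (1/5)[(81) + (1) + (1) + (1) + (1)] = 85/5 = 17.
(Exp terms are combined using exp(i*s)*conj(exp(i*t)) = exp(i*(s-t)), and sums of them are collapsed using the identity that for every m > 1 the m distinct m-th roots of unity sum to 0, e.g. 1 + exp(2*I*pi/3) + exp(-2*I*pi/3) = 0.)
A character is irreducible iff <chi, chi> = 1, so this representation is reducible.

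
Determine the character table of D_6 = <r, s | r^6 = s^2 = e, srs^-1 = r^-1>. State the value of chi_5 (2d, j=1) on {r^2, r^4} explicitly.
Conjugacy classes: {e} of size 1, {r^3} of size 1, {r^1, r^5} of size 2, {r^2, r^4} of size 2, {s, sr^2, ...} of size 3, {sr, sr^3, ...} of size 3.
Character table:
  irrep \ class              {e} (size 1)  {r^3} (size 1)  {r^1, r^5} (size 2)  {r^2, r^4} (size 2)  {s, sr^2, ...} (size 3)  {sr, sr^3, ...} (size 3)
  chi_1 (triv)               1             1               1                    1                    1                        1                       
  chi_2 (sign: r->1, s->-1)  1             1               1                    1                    -1                       -1                      
  chi_3 (r->-1, s->1)        1             -1              -1                   1                    1                        -1                      
  chi_4 (r->-1, s->-1)       1             -1              -1                   1                    -1                       1                       
  chi_5 (2d, j=1)            2             -2              1                    -1                   0                        0                       
  chi_6 (2d, j=2)            2             2               -1                   -1                   0                        0                       

Spot check: chi_5 (2d, j=1) on {r^2, r^4} = -1.

Solution. D_6 has order 2*6 = 12 with 6 conjugacy classes, hence 6 irreducibles. Sum of squared dims 1 + 1 + 1 + 1 + 4 + 4 = 12 = |G|. Linear characters come from the abelianisation; the 2-dimensional irreps have character r^k -> 2*cos(2*pi*j*k/6), reflections -> 0.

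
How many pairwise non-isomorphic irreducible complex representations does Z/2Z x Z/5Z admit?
10

Why: The number of irreducible complex representations of a finite group equals its number of conjugacy classes. Z/2Z x Z/5Z is abelian of order 10, so every element is its own conjugacy class: 10 classes, so Z/2Z x Z/5Z (order 10) has exactly 10 irreducible complex representations.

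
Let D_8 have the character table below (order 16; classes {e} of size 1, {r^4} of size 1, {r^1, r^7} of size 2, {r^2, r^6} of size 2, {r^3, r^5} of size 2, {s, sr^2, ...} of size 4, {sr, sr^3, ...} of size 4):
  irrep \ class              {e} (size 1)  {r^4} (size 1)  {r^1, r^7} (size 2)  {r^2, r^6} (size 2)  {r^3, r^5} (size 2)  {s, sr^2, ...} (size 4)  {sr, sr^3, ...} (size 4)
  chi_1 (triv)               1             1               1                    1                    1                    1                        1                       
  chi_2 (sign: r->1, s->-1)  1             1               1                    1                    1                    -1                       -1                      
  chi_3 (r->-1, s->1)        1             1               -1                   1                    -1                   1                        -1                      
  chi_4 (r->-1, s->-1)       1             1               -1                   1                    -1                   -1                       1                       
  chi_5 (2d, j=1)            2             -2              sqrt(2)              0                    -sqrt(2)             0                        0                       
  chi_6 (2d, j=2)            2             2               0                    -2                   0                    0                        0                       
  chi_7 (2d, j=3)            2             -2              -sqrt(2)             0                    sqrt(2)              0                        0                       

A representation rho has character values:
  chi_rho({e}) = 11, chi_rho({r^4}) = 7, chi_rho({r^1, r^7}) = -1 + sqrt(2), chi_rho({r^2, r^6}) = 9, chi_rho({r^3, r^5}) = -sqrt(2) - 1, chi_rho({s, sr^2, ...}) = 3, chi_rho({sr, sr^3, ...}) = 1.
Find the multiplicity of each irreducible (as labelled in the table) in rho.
Multiplicities: chi_1: 3, chi_2: 1, chi_3: 3, chi_4: 2, chi_5: 1, chi_6: 0, chi_7: 0.

Details: Use <chi_rho, chi> = (1/|G|) sum_C |C| * chi_rho(C) * conj(chi(C)) with |G| = 16 for each irreducible chi in the table:
  <chi_rho, chi_1> = (1/16)[1*(11)*conj(1) + 1*(7)*conj(1) + 2*(-1 + sqrt(2))*conj(1) + 2*(9)*conj(1) + 2*(-sqrt(2) - 1)*conj(1) + 4*(3)*conj(1) + 4*(1)*conj(1)]
      = (1/16)[(11) + (7) + (-2 + 2*sqrt(2)) + (18) + (-2*sqrt(2) - 2) + (12) + (4)] = 48/16 = 3
  <chi_rho, chi_2> = (1/16)[1*(11)*conj(1) + 1*(7)*conj(1) + 2*(-1 + sqrt(2))*conj(1) + 2*(9)*conj(1) + 2*(-sqrt(2) - 1)*conj(1) + 4*(3)*conj(-1) + 4*(1)*conj(-1)]
      = (1/16)[(11) + (7) + (-2 + 2*sqrt(2)) + (18) + (-2*sqrt(2) - 2) + (-12) + (-4)] = 16/16 = 1
  <chi_rho, chi_3> = (1/16)[1*(11)*conj(1) + 1*(7)*conj(1) + 2*(-1 + sqrt(2))*conj(-1) + 2*(9)*conj(1) + 2*(-sqrt(2) - 1)*conj(-1) + 4*(3)*conj(1) + 4*(1)*conj(-1)]
      = (1/16)[(11) + (7) + (2 - 2*sqrt(2)) + (18) + (2 + 2*sqrt(2)) + (12) + (-4)] = 48/16 = 3
  <chi_rho, chi_4> = (1/16)[1*(11)*conj(1) + 1*(7)*conj(1) + 2*(-1 + sqrt(2))*conj(-1) + 2*(9)*conj(1) + 2*(-sqrt(2) - 1)*conj(-1) + 4*(3)*conj(-1) + 4*(1)*conj(1)]
      = (1/16)[(11) + (7) + (2 - 2*sqrt(2)) + (18) + (2 + 2*sqrt(2)) + (-12) + (4)] = 32/16 = 2
  <chi_rho, chi_5> = (1/16)[1*(11)*conj(2) + 1*(7)*conj(-2) + 2*(-1 + sqrt(2))*conj(sqrt(2)) + 2*(9)*conj(0) + 2*(-sqrt(2) - 1)*conj(-sqrt(2)) + 4*(3)*conj(0) + 4*(1)*conj(0)]
      = (1/16)[(22) + (-14) + (4 - 2*sqrt(2)) + (0) + (2*sqrt(2) + 4) + (0) + (0)] = 16/16 = 1
  <chi_rho, chi_6> = (1/16)[1*(11)*conj(2) + 1*(7)*conj(2) + 2*(-1 + sqrt(2))*conj(0) + 2*(9)*conj(-2) + 2*(-sqrt(2) - 1)*conj(0) + 4*(3)*conj(0) + 4*(1)*conj(0)]
      = (1/16)[(22) + (14) + (0) + (-36) + (0) + (0) + (0)] = 0/16 = 0
  <chi_rho, chi_7> = (1/16)[1*(11)*conj(2) + 1*(7)*conj(-2) + 2*(-1 + sqrt(2))*conj(-sqrt(2)) + 2*(9)*conj(0) + 2*(-sqrt(2) - 1)*conj(sqrt(2)) + 4*(3)*conj(0) + 4*(1)*conj(0)]
      = (1/16)[(22) + (-14) + (-4 + 2*sqrt(2)) + (0) + (-4 - 2*sqrt(2)) + (0) + (0)] = 0/16 = 0
Dimension check: dim(rho) = sum (mult * dim) = 3*1 + 1*1 + 3*1 + 2*1 + 1*2 + 0*2 + 0*2 = 11 = chi_rho(e) = 11.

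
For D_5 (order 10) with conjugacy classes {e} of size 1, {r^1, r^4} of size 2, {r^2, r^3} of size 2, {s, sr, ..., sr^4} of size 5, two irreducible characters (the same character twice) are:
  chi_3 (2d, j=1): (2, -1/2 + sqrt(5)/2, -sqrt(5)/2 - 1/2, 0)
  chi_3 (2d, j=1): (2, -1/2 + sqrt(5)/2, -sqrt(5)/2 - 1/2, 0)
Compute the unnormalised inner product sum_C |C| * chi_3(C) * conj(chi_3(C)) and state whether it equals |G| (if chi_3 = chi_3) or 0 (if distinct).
Sum = 10 = |G| = 10; so <chi_3, chi_3> = 1 (norm-1 confirms irreducibility).

Reasoning: Compute term by term over conjugacy classes (|C| * chi_3(C) * conj(chi_3(C))):
  1*(2)*conj(2) + 2*(-1/2 + sqrt(5)/2)*conj(-1/2 + sqrt(5)/2) + 2*(-sqrt(5)/2 - 1/2)*conj(-sqrt(5)/2 - 1/2) + 5*(0)*conj(0)
  = (4) + (3 - sqrt(5)) + (sqrt(5) + 3) + (0)
  = 10.
Dividing by |G| = 10 gives 10/10 = 1, matching the row-orthogonality relation <chi_3, chi_3> = [chi_3 = chi_3].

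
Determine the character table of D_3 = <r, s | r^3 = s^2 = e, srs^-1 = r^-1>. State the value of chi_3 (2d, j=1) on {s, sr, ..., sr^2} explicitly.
Conjugacy classes: {e} of size 1, {r^1, r^2} of size 2, {s, sr, ..., sr^2} of size 3.
Character table:
  irrep \ class              {e} (size 1)  {r^1, r^2} (size 2)  {s, sr, ..., sr^2} (size 3)
  chi_1 (triv)               1             1                    1                          
  chi_2 (sign: r->1, s->-1)  1             1                    -1                         
  chi_3 (2d, j=1)            2             -1                   0                          

Spot check: chi_3 (2d, j=1) on {s, sr, ..., sr^2} = 0.

Reasoning: D_3 has order 2*3 = 6 with 3 conjugacy classes, hence 3 irreducibles. Sum of squared dims 1 + 1 + 4 = 6 = |G|. Linear characters come from the abelianisation; the 2-dimensional irreps have character r^k -> 2*cos(2*pi*j*k/3), reflections -> 0.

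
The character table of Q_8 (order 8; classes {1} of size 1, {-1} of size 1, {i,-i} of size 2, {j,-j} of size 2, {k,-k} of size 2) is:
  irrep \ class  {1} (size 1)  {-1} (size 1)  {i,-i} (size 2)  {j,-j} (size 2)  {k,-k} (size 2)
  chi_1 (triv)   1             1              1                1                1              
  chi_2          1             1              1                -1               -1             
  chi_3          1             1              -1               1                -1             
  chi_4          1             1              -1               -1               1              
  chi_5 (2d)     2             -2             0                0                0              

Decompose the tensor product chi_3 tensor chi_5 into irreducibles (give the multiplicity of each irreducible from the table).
chi_3 tensor chi_5 = chi_5 (all other irreducibles have multiplicity 0).

Argument: The character of a tensor product is the pointwise product (chi_3 * chi_5)(C) = chi_3(C) * chi_5(C):
  {1}: (1)*(2), {-1}: (1)*(-2), {i,-i}: (-1)*(0), {j,-j}: (1)*(0), {k,-k}: (-1)*(0)
so (chi_3 * chi_5) takes values
  {1} -> 2, {-1} -> -2, {i,-i} -> 0, {j,-j} -> 0, {k,-k} -> 0.
Now take the inner product of this character with each irreducible chi from the table, <chi_3*chi_5, chi> = (1/8) sum_C |C| (chi_3*chi_5)(C) conj(chi(C)):
  <chi_3*chi_5, chi_1> = (1/8)[1*(2)*conj(1) + 1*(-2)*conj(1) + 2*(0)*conj(1) + 2*(0)*conj(1) + 2*(0)*conj(1)]
      = (1/8)[(2) + (-2) + (0) + (0) + (0)] = 0/8 = 0
  <chi_3*chi_5, chi_2> = (1/8)[1*(2)*conj(1) + 1*(-2)*conj(1) + 2*(0)*conj(1) + 2*(0)*conj(-1) + 2*(0)*conj(-1)]
      = (1/8)[(2) + (-2) + (0) + (0) + (0)] = 0/8 = 0
  <chi_3*chi_5, chi_3> = (1/8)[1*(2)*conj(1) + 1*(-2)*conj(1) + 2*(0)*conj(-1) + 2*(0)*conj(1) + 2*(0)*conj(-1)]
      = (1/8)[(2) + (-2) + (0) + (0) + (0)] = 0/8 = 0
  <chi_3*chi_5, chi_4> = (1/8)[1*(2)*conj(1) + 1*(-2)*conj(1) + 2*(0)*conj(-1) + 2*(0)*conj(-1) + 2*(0)*conj(1)]
      = (1/8)[(2) + (-2) + (0) + (0) + (0)] = 0/8 = 0
  <chi_3*chi_5, chi_5> = (1/8)[1*(2)*conj(2) + 1*(-2)*conj(-2) + 2*(0)*conj(0) + 2*(0)*conj(0) + 2*(0)*conj(0)]
      = (1/8)[(4) + (4) + (0) + (0) + (0)] = 8/8 = 1
Hence the multiplicities are chi_5: 1. Dimension check: dim(chi_3)*dim(chi_5) = 1*2 = 2 and sum (mult * dim) = 1*2 = 2.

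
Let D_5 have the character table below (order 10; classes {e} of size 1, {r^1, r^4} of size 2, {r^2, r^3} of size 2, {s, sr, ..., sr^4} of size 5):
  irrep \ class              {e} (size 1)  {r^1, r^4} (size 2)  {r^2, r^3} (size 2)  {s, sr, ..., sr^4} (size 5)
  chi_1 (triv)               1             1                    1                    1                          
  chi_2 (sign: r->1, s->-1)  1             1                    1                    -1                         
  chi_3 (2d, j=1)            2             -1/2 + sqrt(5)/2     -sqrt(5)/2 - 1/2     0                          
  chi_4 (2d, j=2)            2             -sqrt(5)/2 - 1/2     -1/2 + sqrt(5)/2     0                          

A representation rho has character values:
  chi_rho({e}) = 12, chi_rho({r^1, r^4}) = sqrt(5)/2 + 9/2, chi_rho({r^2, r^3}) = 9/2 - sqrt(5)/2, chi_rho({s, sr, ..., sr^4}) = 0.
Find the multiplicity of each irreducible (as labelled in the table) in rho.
Multiplicities: chi_1: 3, chi_2: 3, chi_3: 2, chi_4: 1.

Solution. Use <chi_rho, chi> = (1/|G|) sum_C |C| * chi_rho(C) * conj(chi(C)) with |G| = 10 for each irreducible chi in the table:
  <chi_rho, chi_1> = (1/10)[1*(12)*conj(1) + 2*(sqrt(5)/2 + 9/2)*conj(1) + 2*(9/2 - sqrt(5)/2)*conj(1) + 5*(0)*conj(1)]
      = (1/10)[(12) + (sqrt(5) + 9) + (9 - sqrt(5)) + (0)] = 30/10 = 3
  <chi_rho, chi_2> = (1/10)[1*(12)*conj(1) + 2*(sqrt(5)/2 + 9/2)*conj(1) + 2*(9/2 - sqrt(5)/2)*conj(1) + 5*(0)*conj(-1)]
      = (1/10)[(12) + (sqrt(5) + 9) + (9 - sqrt(5)) + (0)] = 30/10 = 3
  <chi_rho, chi_3> = (1/10)[1*(12)*conj(2) + 2*(sqrt(5)/2 + 9/2)*conj(-1/2 + sqrt(5)/2) + 2*(9/2 - sqrt(5)/2)*conj(-sqrt(5)/2 - 1/2) + 5*(0)*conj(0)]
      = (1/10)[(24) + (-2 + 4*sqrt(5)) + (-4*sqrt(5) - 2) + (0)] = 20/10 = 2
  <chi_rho, chi_4> = (1/10)[1*(12)*conj(2) + 2*(sqrt(5)/2 + 9/2)*conj(-sqrt(5)/2 - 1/2) + 2*(9/2 - sqrt(5)/2)*conj(-1/2 + sqrt(5)/2) + 5*(0)*conj(0)]
      = (1/10)[(24) + (-5*sqrt(5) - 7) + (-7 + 5*sqrt(5)) + (0)] = 10/10 = 1
Dimension check: dim(rho) = sum (mult * dim) = 3*1 + 3*1 + 2*2 + 1*2 = 12 = chi_rho(e) = 12.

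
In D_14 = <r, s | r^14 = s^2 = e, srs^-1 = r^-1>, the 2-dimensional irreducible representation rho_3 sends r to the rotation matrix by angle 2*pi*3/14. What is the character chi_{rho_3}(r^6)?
chi_{rho_3}(r^6) = 2*cos(2*pi*3*6/14) = -2*cos(3*pi/7)

Derivation: rho_3(r^6) is rotation by angle 2*pi*3*6/14, whose trace is 2*cos(2*pi*3*6/14) = -2*cos(3*pi/7).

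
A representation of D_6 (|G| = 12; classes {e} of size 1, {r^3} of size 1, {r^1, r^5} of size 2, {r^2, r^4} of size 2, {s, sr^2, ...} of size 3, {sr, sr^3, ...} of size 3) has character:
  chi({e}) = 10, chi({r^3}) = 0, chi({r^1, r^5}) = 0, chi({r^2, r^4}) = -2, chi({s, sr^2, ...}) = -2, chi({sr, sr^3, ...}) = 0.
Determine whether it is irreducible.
Not irreducible (reducible): <chi, chi> = 10 > 1.

Derivation: <chi, chi> = (1/|G|) sum_C |C| * |chi(C)|^2 = (1/12)[1*|10|^2 + 1*|0|^2 + 2*|0|^2 + 2*|-2|^2 + 3*|-2|^2 + 3*|0|^2]
  = (1/12)[(100) + (0) + (0) + (8) + (12) + (0)] = 120/12 = 10.
A character is irreducible iff <chi, chi> = 1, so this representation is reducible.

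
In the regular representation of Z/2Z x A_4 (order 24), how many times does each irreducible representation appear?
Each irreducible V_i of dimension d_i appears with multiplicity d_i, i.e. rho_reg = (direct sum over all irreducibles V_i) d_i V_i. The irreducible dimensions for Z/2Z x A_4 are 1, 1, 1, 1, 1, 1, 3, 3: 6 irreducibles of dimension 1, each with multiplicity 1; 2 irreducibles of dimension 3, each with multiplicity 3. Total dimension 6*1*1 + 2*3*3 = 24 = |G|.

General theorem: in the regular representation of a finite group G, each irreducible appears with multiplicity equal to its dimension. Check: dim(rho_reg) = sum d_i^2 = 1 + 1 + 1 + 1 + 1 + 1 + 9 + 9 = 24 = |G|.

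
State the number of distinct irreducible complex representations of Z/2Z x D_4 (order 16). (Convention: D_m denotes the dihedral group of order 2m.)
10

The number of irreducible complex representations of a finite group equals its number of conjugacy classes. For a direct product, #classes(G x H) = #classes(G) * #classes(H). Z/2Z has 2 classes (abelian), D_4 has 5 classes, so 2 * 5 = 10, so Z/2Z x D_4 (order 16) has exactly 10 irreducible complex representations.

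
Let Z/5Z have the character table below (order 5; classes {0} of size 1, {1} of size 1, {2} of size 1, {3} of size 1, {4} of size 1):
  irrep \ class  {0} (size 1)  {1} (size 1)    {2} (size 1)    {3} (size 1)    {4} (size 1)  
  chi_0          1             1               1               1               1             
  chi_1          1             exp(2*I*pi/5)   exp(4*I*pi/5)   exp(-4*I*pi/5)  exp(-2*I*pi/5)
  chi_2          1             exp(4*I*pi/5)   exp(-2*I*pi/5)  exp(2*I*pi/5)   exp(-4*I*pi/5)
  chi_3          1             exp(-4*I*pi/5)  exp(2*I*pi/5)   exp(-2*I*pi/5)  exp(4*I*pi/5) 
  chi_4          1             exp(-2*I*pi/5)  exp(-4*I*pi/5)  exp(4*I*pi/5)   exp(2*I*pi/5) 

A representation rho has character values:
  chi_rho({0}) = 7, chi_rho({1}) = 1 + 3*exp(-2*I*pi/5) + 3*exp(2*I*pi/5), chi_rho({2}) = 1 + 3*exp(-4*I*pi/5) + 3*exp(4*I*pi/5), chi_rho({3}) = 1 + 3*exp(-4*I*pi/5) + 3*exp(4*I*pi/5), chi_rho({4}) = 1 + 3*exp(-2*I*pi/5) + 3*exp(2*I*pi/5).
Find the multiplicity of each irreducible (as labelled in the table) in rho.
Multiplicities: chi_0: 1, chi_1: 3, chi_2: 0, chi_3: 0, chi_4: 3.

Argument: Use <chi_rho, chi> = (1/|G|) sum_C |C| * chi_rho(C) * conj(chi(C)) with |G| = 5 for each irreducible chi in the table:
  <chi_rho, chi_0> = (1/5)[1*(7)*conj(1) + 1*(1 + 3*exp(-2*I*pi/5) + 3*exp(2*I*pi/5))*conj(1) + 1*(1 + 3*exp(-4*I*pi/5) + 3*exp(4*I*pi/5))*conj(1) + 1*(1 + 3*exp(-4*I*pi/5) + 3*exp(4*I*pi/5))*conj(1) + 1*(1 + 3*exp(-2*I*pi/5) + 3*exp(2*I*pi/5))*conj(1)]
      = (1/5)[(7) + (1 + 3*exp(-2*I*pi/5) + 3*exp(2*I*pi/5)) + (1 + 3*exp(-4*I*pi/5) + 3*exp(4*I*pi/5)) + (1 + 3*exp(-4*I*pi/5) + 3*exp(4*I*pi/5)) + (1 + 3*exp(-2*I*pi/5) + 3*exp(2*I*pi/5))] = 5/5 = 1
  <chi_rho, chi_1> = (1/5)[1*(7)*conj(1) + 1*(1 + 3*exp(-2*I*pi/5) + 3*exp(2*I*pi/5))*conj(exp(2*I*pi/5)) + 1*(1 + 3*exp(-4*I*pi/5) + 3*exp(4*I*pi/5))*conj(exp(4*I*pi/5)) + 1*(1 + 3*exp(-4*I*pi/5) + 3*exp(4*I*pi/5))*conj(exp(-4*I*pi/5)) + 1*(1 + 3*exp(-2*I*pi/5) + 3*exp(2*I*pi/5))*conj(exp(-2*I*pi/5))]
      = (1/5)[(7) + (3 + 3*exp(-4*I*pi/5) + exp(-2*I*pi/5)) + (3 + exp(-4*I*pi/5) + 3*exp(2*I*pi/5)) + (3 + 3*exp(-2*I*pi/5) + exp(4*I*pi/5)) + (3 + exp(2*I*pi/5) + 3*exp(4*I*pi/5))] = 15/5 = 3
  <chi_rho, chi_2> = (1/5)[1*(7)*conj(1) + 1*(1 + 3*exp(-2*I*pi/5) + 3*exp(2*I*pi/5))*conj(exp(4*I*pi/5)) + 1*(1 + 3*exp(-4*I*pi/5) + 3*exp(4*I*pi/5))*conj(exp(-2*I*pi/5)) + 1*(1 + 3*exp(-4*I*pi/5) + 3*exp(4*I*pi/5))*conj(exp(2*I*pi/5)) + 1*(1 + 3*exp(-2*I*pi/5) + 3*exp(2*I*pi/5))*conj(exp(-4*I*pi/5))]
      = (1/5)[(7) + (3*exp(-2*I*pi/5) + exp(-4*I*pi/5) + 3*exp(4*I*pi/5)) + (3*exp(-2*I*pi/5) + 3*exp(-4*I*pi/5) + exp(2*I*pi/5)) + (exp(-2*I*pi/5) + 3*exp(4*I*pi/5) + 3*exp(2*I*pi/5)) + (3*exp(-4*I*pi/5) + exp(4*I*pi/5) + 3*exp(2*I*pi/5))] = 0/5 = 0
  <chi_rho, chi_3> = (1/5)[1*(7)*conj(1) + 1*(1 + 3*exp(-2*I*pi/5) + 3*exp(2*I*pi/5))*conj(exp(-4*I*pi/5)) + 1*(1 + 3*exp(-4*I*pi/5) + 3*exp(4*I*pi/5))*conj(exp(2*I*pi/5)) + 1*(1 + 3*exp(-4*I*pi/5) + 3*exp(4*I*pi/5))*conj(exp(-2*I*pi/5)) + 1*(1 + 3*exp(-2*I*pi/5) + 3*exp(2*I*pi/5))*conj(exp(4*I*pi/5))]
      = (1/5)[(7) + (3*exp(-4*I*pi/5) + exp(4*I*pi/5) + 3*exp(2*I*pi/5)) + (exp(-2*I*pi/5) + 3*exp(4*I*pi/5) + 3*exp(2*I*pi/5)) + (3*exp(-2*I*pi/5) + 3*exp(-4*I*pi/5) + exp(2*I*pi/5)) + (3*exp(-2*I*pi/5) + exp(-4*I*pi/5) + 3*exp(4*I*pi/5))] = 0/5 = 0
  <chi_rho, chi_4> = (1/5)[1*(7)*conj(1) + 1*(1 + 3*exp(-2*I*pi/5) + 3*exp(2*I*pi/5))*conj(exp(-2*I*pi/5)) + 1*(1 + 3*exp(-4*I*pi/5) + 3*exp(4*I*pi/5))*conj(exp(-4*I*pi/5)) + 1*(1 + 3*exp(-4*I*pi/5) + 3*exp(4*I*pi/5))*conj(exp(4*I*pi/5)) + 1*(1 + 3*exp(-2*I*pi/5) + 3*exp(2*I*pi/5))*conj(exp(2*I*pi/5))]
      = (1/5)[(7) + (3 + exp(2*I*pi/5) + 3*exp(4*I*pi/5)) + (3 + 3*exp(-2*I*pi/5) + exp(4*I*pi/5)) + (3 + exp(-4*I*pi/5) + 3*exp(2*I*pi/5)) + (3 + 3*exp(-4*I*pi/5) + exp(-2*I*pi/5))] = 15/5 = 3
(Exp terms are combined using exp(i*s)*conj(exp(i*t)) = exp(i*(s-t)), and sums of them are collapsed using the identity that for every m > 1 the m distinct m-th roots of unity sum to 0, e.g. 1 + exp(2*I*pi/3) + exp(-2*I*pi/3) = 0.)
Dimension check: dim(rho) = sum (mult * dim) = 1*1 + 3*1 + 0*1 + 0*1 + 3*1 = 7 = chi_rho(e) = 7.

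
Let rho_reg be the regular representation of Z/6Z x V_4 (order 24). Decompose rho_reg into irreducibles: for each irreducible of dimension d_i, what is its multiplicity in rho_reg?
Each irreducible V_i of dimension d_i appears with multiplicity d_i, i.e. rho_reg = (direct sum over all irreducibles V_i) d_i V_i. The irreducible dimensions for Z/6Z x V_4 are 1, 1, 1, 1, 1, 1, 1, 1, 1, 1, 1, 1, 1, 1, 1, 1, 1, 1, 1, 1, 1, 1, 1, 1: 24 irreducibles of dimension 1, each with multiplicity 1. Total dimension 24*1*1 = 24 = |G|.

Details: General theorem: in the regular representation of a finite group G, each irreducible appears with multiplicity equal to its dimension. Check: dim(rho_reg) = sum d_i^2 = 1 + 1 + 1 + 1 + 1 + 1 + 1 + 1 + 1 + 1 + 1 + 1 + 1 + 1 + 1 + 1 + 1 + 1 + 1 + 1 + 1 + 1 + 1 + 1 = 24 = |G|.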